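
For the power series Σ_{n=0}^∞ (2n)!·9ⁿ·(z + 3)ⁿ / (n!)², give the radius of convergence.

Ratio test: |a_{n+1}/a_n| = (2n+1)·(2n+2)/(n+1)² · 9 → 36 as n → ∞.
Thus R = 1/(36) = 1/36.

R = 1/36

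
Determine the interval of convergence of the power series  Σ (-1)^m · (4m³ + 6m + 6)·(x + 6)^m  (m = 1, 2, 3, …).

(-7, -5)

By the ratio test, |a_{m+1}/a_m| = (4(m+1)³ + 6(m+1) + 6)/(4m³ + 6m + 6) → 1.
So the series converges when |x + 6| < 1 and diverges when |x + 6| > 1; R = 1.
Check x = -5: the m-th term does not approach 0; divergence by the term test.
When x = -7, the terms have absolute value of order m³, which does not tend to 0, so the series diverges by the divergence test.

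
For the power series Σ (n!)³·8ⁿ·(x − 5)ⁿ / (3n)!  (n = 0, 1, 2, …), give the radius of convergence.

Ratio test: |a_{n+1}/a_n| = (n+1)³/[(3n+1)·(3n+2)·(3n+3)] · 8 → 8/27 as n → ∞.
Convergence for |x − 5| · 8/27 < 1, i.e. |x − 5| < 27/8. So R = 27/8.

R = 27/8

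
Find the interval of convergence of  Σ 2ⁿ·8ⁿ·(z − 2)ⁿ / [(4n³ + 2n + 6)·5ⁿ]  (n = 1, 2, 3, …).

Apply the ratio test: |a_{n+1}| / |a_n| = [(4n³ + 2n + 6)/(4(n+1)³ + 2(n+1) + 6)] · 2·8/5, which tends to 16/5 as n → ∞.
Convergence for |z − 2| · 16/5 < 1, i.e. |z − 2| < 5/16. So R = 5/16.
Endpoint z = 37/16: the series is dominated by a constant times Σ 1/n³, which converges (p = 3 > 1).
Check z = 27/16: the terms are on the order of 1/n³, so the series converges absolutely by comparison with the p-series (p = 3 > 1).

[27/16, 37/16]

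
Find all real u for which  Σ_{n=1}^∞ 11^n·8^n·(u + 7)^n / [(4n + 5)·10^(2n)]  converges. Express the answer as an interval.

[-179/22, -129/22)

Ratio test: |a_{n+1}/a_n| = [(4n + 5)/(4(n+1) + 5)] · 11·8/100 → 22/25 as n → ∞.
The series converges when 22/25 · |u + 7| < 1, giving R = 25/22.
Endpoint u = -129/22: comparison with the harmonic series Σ 1/n shows the series diverges.
Endpoint u = -179/22: an alternating series whose terms decrease to 0 in absolute value, so it converges by the Leibniz criterion.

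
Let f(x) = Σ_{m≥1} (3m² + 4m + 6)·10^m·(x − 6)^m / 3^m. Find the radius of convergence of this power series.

Ratio test: |a_{m+1}/a_m| = [(3(m+1)² + 4(m+1) + 6)/(3m² + 4m + 6)] · 10/3 → 10/3 as m → ∞.
Thus R = 1/(10/3) = 3/10.

R = 3/10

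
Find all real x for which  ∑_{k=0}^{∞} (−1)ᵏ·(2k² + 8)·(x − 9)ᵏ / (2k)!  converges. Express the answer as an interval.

(−∞, ∞)

The ratio of consecutive coefficients is (2(k+1)² + 8)/(2k² + 8) · 1/[(2k+1)·(2k+2)] → 0.
Since the limit is 0 < 1 for every x, the series converges on all of ℝ and R = ∞.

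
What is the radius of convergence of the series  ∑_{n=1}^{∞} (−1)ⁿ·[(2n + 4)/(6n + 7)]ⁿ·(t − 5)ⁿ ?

Root test: |a_n|^(1/n) = (2n + 4)/(6n + 7) → 1/3.
Hence the series converges for |t − 5| < 1/(1/3) = 3, so the radius of convergence is 3.

R = 3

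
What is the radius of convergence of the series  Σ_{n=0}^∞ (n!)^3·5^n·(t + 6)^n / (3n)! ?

R = 27/5

Apply the ratio test: |a_{n+1}| / |a_n| = (n+1)³/[(3n+1)·(3n+2)·(3n+3)] · 5, which tends to 5/27 as n → ∞.
The series converges when 5/27 · |t + 6| < 1, giving R = 27/5.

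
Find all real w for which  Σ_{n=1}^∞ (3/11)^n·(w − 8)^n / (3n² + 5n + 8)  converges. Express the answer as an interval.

Ratio test: |a_{n+1}/a_n| = [(3n² + 5n + 8)/(3(n+1)² + 5(n+1) + 8)] · 3/11 → 3/11 as n → ∞.
Convergence for |w − 8| · 3/11 < 1, i.e. |w − 8| < 11/3. So R = 11/3.
At w = 35/3: the terms are on the order of 1/n², so the series converges absolutely by comparison with the p-series (p = 2 > 1).
Endpoint w = 13/3: the series is dominated by a constant times Σ 1/n², which converges (p = 2 > 1).

[13/3, 35/3]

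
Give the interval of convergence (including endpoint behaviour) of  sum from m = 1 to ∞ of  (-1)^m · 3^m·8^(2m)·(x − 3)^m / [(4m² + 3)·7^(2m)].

[527/192, 625/192]

Ratio test: |a_{m+1}/a_m| = [(4m² + 3)/(4(m+1)² + 3)] · 3·64/49 → 192/49 as m → ∞.
Thus R = 1/(192/49) = 49/192.
Check x = 625/192: the series is dominated by a constant times Σ 1/m², which converges (p = 2 > 1).
At x = 527/192: absolute convergence follows by limit comparison with Σ 1/m².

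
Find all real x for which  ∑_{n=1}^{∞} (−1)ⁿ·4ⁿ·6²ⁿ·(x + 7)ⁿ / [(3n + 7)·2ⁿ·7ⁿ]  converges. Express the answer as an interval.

By the ratio test, |a_{n+1}/a_n| = [(3n + 7)/(3(n+1) + 7)] · 4·36/(2·7) → 72/7.
Convergence for |x + 7| · 72/7 < 1, i.e. |x + 7| < 7/72. So R = 7/72.
Check x = -497/72: convergence follows from the alternating series test (terms decrease monotonically to 0).
Check x = -511/72: comparison with the harmonic series Σ 1/n shows the series diverges.

(-511/72, -497/72]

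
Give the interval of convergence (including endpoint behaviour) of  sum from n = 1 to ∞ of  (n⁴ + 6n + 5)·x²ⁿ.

(-1, 1)

Ratio test: |a_{n+1}/a_n| = ((n+1)⁴ + 6(n+1) + 5)/(n⁴ + 6n + 5) → 1 as n → ∞.
Writing y = x², the series in y has radius 1, so |x| < √(1) = 1 and R = 1.
At x = 1: the terms have absolute value of order n⁴, which does not tend to 0, so the series diverges by the divergence test.
At x = -1: the terms do not tend to 0, so the series diverges.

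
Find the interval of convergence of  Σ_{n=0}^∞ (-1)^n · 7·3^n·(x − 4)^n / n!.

Apply the ratio test: |a_{n+1}| / |a_n| = 7/7 · 3 · 1/(n+1), which tends to 0 as n → ∞.
The limit is 0, so the series converges for all x; R = ∞.

(−∞, ∞)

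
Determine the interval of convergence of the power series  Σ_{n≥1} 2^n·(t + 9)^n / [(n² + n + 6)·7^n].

Apply the ratio test: |a_{n+1}| / |a_n| = [(n² + n + 6)/((n+1)² + (n+1) + 6)] · 2/7, which tends to 2/7 as n → ∞.
Hence the series converges for |t + 9| < 1/(2/7) = 7/2, so the radius of convergence is 7/2.
At t = -11/2: absolute convergence follows by limit comparison with Σ 1/n².
When t = -25/2, absolute convergence follows by limit comparison with Σ 1/n².

[-25/2, -11/2]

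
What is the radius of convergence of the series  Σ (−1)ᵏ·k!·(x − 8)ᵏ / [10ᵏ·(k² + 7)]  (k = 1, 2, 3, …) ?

R = 0

Apply the ratio test: |a_{k+1}| / |a_k| = (k+1) · 1/10 · (k² + 7)/((k+1)² + 7), which tends to ∞ as k → ∞.
The ratio grows without bound, so the series diverges whenever (x − 8) ≠ 0; it converges only at x = 8. R = 0.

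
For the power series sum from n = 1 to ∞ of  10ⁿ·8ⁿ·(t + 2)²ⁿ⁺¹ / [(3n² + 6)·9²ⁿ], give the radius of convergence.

R = 9√5/20

Apply the ratio test: |a_{n+1}| / |a_n| = [(3n² + 6)/(3(n+1)² + 6)] · 10·8/81, which tends to 80/81 as n → ∞.
Writing y = (t + 2)², the series in y has radius 81/80, so |t + 2| < √(81/80) and R = 9√5/20.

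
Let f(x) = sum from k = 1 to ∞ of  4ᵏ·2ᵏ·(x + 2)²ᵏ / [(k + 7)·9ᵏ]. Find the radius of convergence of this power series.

R = 3√2/4

The ratio of consecutive coefficients is [(k + 7)/((k+1) + 7)] · 4·2/9 → 8/9.
Since the exponent of (x + 2) increases by 2 each term, convergence requires |x + 2|² < 9/8, hence R = 3√2/4.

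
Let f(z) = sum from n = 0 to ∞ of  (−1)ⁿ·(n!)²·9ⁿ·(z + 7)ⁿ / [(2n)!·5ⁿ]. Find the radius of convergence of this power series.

R = 20/9

Apply the ratio test: |a_{n+1}| / |a_n| = (n+1)²/[(2n+1)·(2n+2)] · 9/5, which tends to 9/20 as n → ∞.
Hence the series converges for |z + 7| < 1/(9/20) = 20/9, so the radius of convergence is 20/9.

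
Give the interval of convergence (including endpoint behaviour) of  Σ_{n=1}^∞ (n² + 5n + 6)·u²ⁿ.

The ratio of consecutive coefficients is ((n+1)² + 5(n+1) + 6)/(n² + 5n + 6) → 1.
Writing y = u², the series in y has radius 1, so |u| < √(1) = 1 and R = 1.
When u = 1, the n-th term does not approach 0; divergence by the term test.
Endpoint u = -1: the terms have absolute value of order n², which does not tend to 0, so the series diverges by the divergence test.

(-1, 1)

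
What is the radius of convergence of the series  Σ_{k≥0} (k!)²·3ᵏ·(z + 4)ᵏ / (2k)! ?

R = 4/3

By the ratio test, |a_{k+1}/a_k| = (k+1)²/[(2k+1)·(2k+2)] · 3 → 3/4.
Convergence for |z + 4| · 3/4 < 1, i.e. |z + 4| < 4/3. So R = 4/3.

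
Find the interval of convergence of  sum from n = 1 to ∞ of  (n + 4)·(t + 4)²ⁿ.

By the ratio test, |a_{n+1}/a_n| = ((n+1) + 4)/(n + 4) → 1.
Successive powers of (t + 4) differ by 2, so the series converges when |t + 4|² · 1 < 1, i.e. |t + 4| < √(1) = 1. So R = 1.
At t = -3: the n-th term does not approach 0; divergence by the term test.
Check t = -5: the terms have absolute value of order n, which does not tend to 0, so the series diverges by the divergence test.

(-5, -3)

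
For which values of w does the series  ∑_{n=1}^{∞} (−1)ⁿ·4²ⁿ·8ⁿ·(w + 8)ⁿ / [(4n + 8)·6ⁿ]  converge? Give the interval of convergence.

Ratio test: |a_{n+1}/a_n| = [(4n + 8)/(4(n+1) + 8)] · 16·8/6 → 64/3 as n → ∞.
Thus R = 1/(64/3) = 3/64.
When w = -509/64, the terms alternate in sign and decrease monotonically to 0 in absolute value (size ~ c/n), so the alternating series test gives convergence.
Endpoint w = -515/64: the terms are asymptotic to a nonzero constant times 1/n, so the series diverges by limit comparison with Σ 1/n.

(-515/64, -509/64]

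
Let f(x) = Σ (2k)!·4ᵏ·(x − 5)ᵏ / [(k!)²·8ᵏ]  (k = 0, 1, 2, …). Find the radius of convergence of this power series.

R = 1/2

By the ratio test, |a_{k+1}/a_k| = (2k+1)·(2k+2)/(k+1)² · 4/8 → 2.
The series converges when 2 · |x − 5| < 1, giving R = 1/2.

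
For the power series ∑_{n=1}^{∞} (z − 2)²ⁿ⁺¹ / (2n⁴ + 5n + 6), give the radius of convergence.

The ratio of consecutive coefficients is (2n⁴ + 5n + 6)/(2(n+1)⁴ + 5(n+1) + 6) → 1.
Successive powers of (z − 2) differ by 2, so the series converges when |z − 2|² · 1 < 1, i.e. |z − 2| < √(1) = 1. So R = 1.

R = 1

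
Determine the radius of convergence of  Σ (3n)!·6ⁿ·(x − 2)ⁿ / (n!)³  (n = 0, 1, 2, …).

Ratio test: |a_{n+1}/a_n| = (3n+1)·(3n+2)·(3n+3)/(n+1)³ · 6 → 162 as n → ∞.
The series converges when 162 · |x − 2| < 1, giving R = 1/162.

R = 1/162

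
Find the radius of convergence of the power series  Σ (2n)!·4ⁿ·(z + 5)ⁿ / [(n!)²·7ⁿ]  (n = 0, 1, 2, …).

By the ratio test, |a_{n+1}/a_n| = (2n+1)·(2n+2)/(n+1)² · 4/7 → 16/7.
Thus R = 1/(16/7) = 7/16.

R = 7/16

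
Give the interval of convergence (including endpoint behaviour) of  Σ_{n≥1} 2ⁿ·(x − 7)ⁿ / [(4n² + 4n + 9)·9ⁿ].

[5/2, 23/2]

Apply the ratio test: |a_{n+1}| / |a_n| = [(4n² + 4n + 9)/(4(n+1)² + 4(n+1) + 9)] · 2/9, which tends to 2/9 as n → ∞.
Thus R = 1/(2/9) = 9/2.
Endpoint x = 23/2: the series is dominated by a constant times Σ 1/n², which converges (p = 2 > 1).
Endpoint x = 5/2: the terms are on the order of 1/n², so the series converges absolutely by comparison with the p-series (p = 2 > 1).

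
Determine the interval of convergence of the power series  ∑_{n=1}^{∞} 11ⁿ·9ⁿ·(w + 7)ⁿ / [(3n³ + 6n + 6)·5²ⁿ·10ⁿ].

By the ratio test, |a_{n+1}/a_n| = [(3n³ + 6n + 6)/(3(n+1)³ + 6(n+1) + 6)] · 11·9/(25·10) → 99/250.
The series converges when 99/250 · |w + 7| < 1, giving R = 250/99.
At w = -443/99: the terms are on the order of 1/n³, so the series converges absolutely by comparison with the p-series (p = 3 > 1).
Check w = -943/99: the series is dominated by a constant times Σ 1/n³, which converges (p = 3 > 1).

[-943/99, -443/99]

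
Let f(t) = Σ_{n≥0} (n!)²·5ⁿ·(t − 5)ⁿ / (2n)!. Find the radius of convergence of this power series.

R = 4/5

The ratio of consecutive coefficients is (n+1)²/[(2n+1)·(2n+2)] · 5 → 5/4.
The series converges when 5/4 · |t − 5| < 1, giving R = 4/5.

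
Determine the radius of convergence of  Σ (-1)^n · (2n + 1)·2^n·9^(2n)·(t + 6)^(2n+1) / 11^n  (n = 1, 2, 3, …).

R = √22/18

By the ratio test, |a_{n+1}/a_n| = [(2(n+1) + 1)/(2n + 1)] · 2·81/11 → 162/11.
Successive powers of (t + 6) differ by 2, so the series converges when |t + 6|² · 162/11 < 1, i.e. |t + 6| < √(11/162). So R = √22/18.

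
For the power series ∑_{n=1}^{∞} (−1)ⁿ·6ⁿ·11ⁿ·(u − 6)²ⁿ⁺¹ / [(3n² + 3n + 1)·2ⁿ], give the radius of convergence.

R = √33/33

Apply the ratio test: |a_{n+1}| / |a_n| = [(3n² + 3n + 1)/(3(n+1)² + 3(n+1) + 1)] · 6·11/2, which tends to 33 as n → ∞.
Writing y = (u − 6)², the series in y has radius 1/33, so |u − 6| < √(1/33) and R = √33/33.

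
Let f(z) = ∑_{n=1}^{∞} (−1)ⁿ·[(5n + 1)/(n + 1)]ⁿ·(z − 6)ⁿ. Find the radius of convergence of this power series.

Applying the root test, |a_n|^(1/n) = (5n + 1)/(n + 1) → 5.
The series converges when 5 · |z − 6| < 1, giving R = 1/5.

R = 1/5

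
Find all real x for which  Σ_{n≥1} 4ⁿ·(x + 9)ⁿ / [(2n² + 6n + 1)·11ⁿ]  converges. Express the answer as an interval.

[-47/4, -25/4]

The ratio of consecutive coefficients is [(2n² + 6n + 1)/(2(n+1)² + 6(n+1) + 1)] · 4/11 → 4/11.
Hence the series converges for |x + 9| < 1/(4/11) = 11/4, so the radius of convergence is 11/4.
When x = -25/4, the terms are on the order of 1/n², so the series converges absolutely by comparison with the p-series (p = 2 > 1).
When x = -47/4, absolute convergence follows by limit comparison with Σ 1/n².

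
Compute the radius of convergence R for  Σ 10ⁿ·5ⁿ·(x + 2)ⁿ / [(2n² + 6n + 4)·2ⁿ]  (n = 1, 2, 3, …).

The ratio of consecutive coefficients is [(2n² + 6n + 4)/(2(n+1)² + 6(n+1) + 4)] · 10·5/2 → 25.
Convergence for |x + 2| · 25 < 1, i.e. |x + 2| < 1/25. So R = 1/25.

R = 1/25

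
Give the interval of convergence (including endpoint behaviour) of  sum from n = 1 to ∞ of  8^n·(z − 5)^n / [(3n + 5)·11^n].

Apply the ratio test: |a_{n+1}| / |a_n| = [(3n + 5)/(3(n+1) + 5)] · 8/11, which tends to 8/11 as n → ∞.
Convergence for |z − 5| · 8/11 < 1, i.e. |z − 5| < 11/8. So R = 11/8.
Check z = 51/8: comparison with the harmonic series Σ 1/n shows the series diverges.
At z = 29/8: the terms alternate in sign and decrease monotonically to 0 in absolute value (size ~ c/n), so the alternating series test gives convergence.

[29/8, 51/8)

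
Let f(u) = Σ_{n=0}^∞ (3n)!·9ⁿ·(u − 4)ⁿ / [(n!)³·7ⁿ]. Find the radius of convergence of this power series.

R = 7/243

By the ratio test, |a_{n+1}/a_n| = (3n+1)·(3n+2)·(3n+3)/(n+1)³ · 9/7 → 243/7.
The series converges when 243/7 · |u − 4| < 1, giving R = 7/243.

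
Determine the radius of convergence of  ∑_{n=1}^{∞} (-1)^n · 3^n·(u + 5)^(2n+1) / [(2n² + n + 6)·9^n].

R = √3

Apply the ratio test: |a_{n+1}| / |a_n| = [(2n² + n + 6)/(2(n+1)² + (n+1) + 6)] · 3/9, which tends to 1/3 as n → ∞.
Since the exponent of (u + 5) increases by 2 each term, convergence requires |u + 5|² < 3, hence R = √3.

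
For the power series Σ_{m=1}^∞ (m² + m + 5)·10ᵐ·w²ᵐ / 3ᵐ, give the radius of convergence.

R = √30/10

Apply the ratio test: |a_{m+1}| / |a_m| = [((m+1)² + (m+1) + 5)/(m² + m + 5)] · 10/3, which tends to 10/3 as m → ∞.
Writing y = w², the series in y has radius 3/10, so |w| < √(3/10) and R = √30/10.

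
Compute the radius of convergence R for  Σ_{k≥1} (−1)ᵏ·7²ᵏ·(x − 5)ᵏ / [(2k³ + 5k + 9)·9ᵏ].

By the ratio test, |a_{k+1}/a_k| = [(2k³ + 5k + 9)/(2(k+1)³ + 5(k+1) + 9)] · 49/9 → 49/9.
Hence the series converges for |x − 5| < 1/(49/9) = 9/49, so the radius of convergence is 9/49.

R = 9/49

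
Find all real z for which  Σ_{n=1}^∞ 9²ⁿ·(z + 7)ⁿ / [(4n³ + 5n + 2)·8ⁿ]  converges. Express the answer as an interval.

By the ratio test, |a_{n+1}/a_n| = [(4n³ + 5n + 2)/(4(n+1)³ + 5(n+1) + 2)] · 81/8 → 81/8.
The series converges when 81/8 · |z + 7| < 1, giving R = 8/81.
Check z = -559/81: absolute convergence follows by limit comparison with Σ 1/n³.
Check z = -575/81: absolute convergence follows by limit comparison with Σ 1/n³.

[-575/81, -559/81]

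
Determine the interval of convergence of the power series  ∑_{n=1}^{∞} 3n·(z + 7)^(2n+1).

(-8, -6)

By the ratio test, |a_{n+1}/a_n| = 3(n+1)/3n → 1.
Writing y = (z + 7)², the series in y has radius 1, so |z + 7| < √(1) = 1 and R = 1.
When z = -6, the terms do not tend to 0, so the series diverges.
Check z = -8: the terms have absolute value of order n, which does not tend to 0, so the series diverges by the divergence test.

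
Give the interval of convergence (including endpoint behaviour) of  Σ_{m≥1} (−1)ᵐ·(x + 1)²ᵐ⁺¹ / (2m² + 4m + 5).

[-2, 0]

Apply the ratio test: |a_{m+1}| / |a_m| = (2m² + 4m + 5)/(2(m+1)² + 4(m+1) + 5), which tends to 1 as m → ∞.
Writing y = (x + 1)², the series in y has radius 1, so |x + 1| < √(1) = 1 and R = 1.
When x = 0, absolute convergence follows by limit comparison with Σ 1/m².
Check x = -2: the series is dominated by a constant times Σ 1/m², which converges (p = 2 > 1).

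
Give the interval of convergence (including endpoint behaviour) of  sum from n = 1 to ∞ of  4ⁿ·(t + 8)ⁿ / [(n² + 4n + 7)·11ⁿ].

[-43/4, -21/4]

The ratio of consecutive coefficients is [(n² + 4n + 7)/((n+1)² + 4(n+1) + 7)] · 4/11 → 4/11.
The series converges when 4/11 · |t + 8| < 1, giving R = 11/4.
Check t = -21/4: absolute convergence follows by limit comparison with Σ 1/n².
Endpoint t = -43/4: absolute convergence follows by limit comparison with Σ 1/n².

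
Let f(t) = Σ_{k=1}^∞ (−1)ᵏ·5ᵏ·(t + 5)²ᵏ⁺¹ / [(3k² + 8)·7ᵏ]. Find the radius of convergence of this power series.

The ratio of consecutive coefficients is [(3k² + 8)/(3(k+1)² + 8)] · 5/7 → 5/7.
Since the exponent of (t + 5) increases by 2 each term, convergence requires |t + 5|² < 7/5, hence R = √35/5.

R = √35/5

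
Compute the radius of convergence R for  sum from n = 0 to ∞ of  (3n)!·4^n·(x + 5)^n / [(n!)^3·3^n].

Ratio test: |a_{n+1}/a_n| = (3n+1)·(3n+2)·(3n+3)/(n+1)³ · 4/3 → 36 as n → ∞.
Hence the series converges for |x + 5| < 1/(36) = 1/36, so the radius of convergence is 1/36.

R = 1/36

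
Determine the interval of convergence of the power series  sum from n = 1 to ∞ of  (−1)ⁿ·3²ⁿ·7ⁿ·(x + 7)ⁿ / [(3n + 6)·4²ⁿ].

(-457/63, -425/63]

Ratio test: |a_{n+1}/a_n| = [(3n + 6)/(3(n+1) + 6)] · 9·7/16 → 63/16 as n → ∞.
The series converges when 63/16 · |x + 7| < 1, giving R = 16/63.
Check x = -425/63: the terms alternate in sign and decrease monotonically to 0 in absolute value (size ~ c/n), so the alternating series test gives convergence.
When x = -457/63, the terms are asymptotic to a nonzero constant times 1/n, so the series diverges by limit comparison with Σ 1/n.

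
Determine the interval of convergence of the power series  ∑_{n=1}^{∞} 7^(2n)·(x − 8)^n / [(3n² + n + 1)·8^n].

[384/49, 400/49]

The ratio of consecutive coefficients is [(3n² + n + 1)/(3(n+1)² + (n+1) + 1)] · 49/8 → 49/8.
Thus R = 1/(49/8) = 8/49.
Endpoint x = 400/49: the series is dominated by a constant times Σ 1/n², which converges (p = 2 > 1).
Check x = 384/49: the series is dominated by a constant times Σ 1/n², which converges (p = 2 > 1).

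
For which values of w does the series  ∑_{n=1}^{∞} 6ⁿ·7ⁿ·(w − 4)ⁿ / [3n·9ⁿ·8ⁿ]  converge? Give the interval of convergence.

The ratio of consecutive coefficients is [3n/3(n+1)] · 6·7/(9·8) → 7/12.
Convergence for |w − 4| · 7/12 < 1, i.e. |w − 4| < 12/7. So R = 12/7.
When w = 40/7, the terms are asymptotic to a nonzero constant times 1/n, so the series diverges by limit comparison with Σ 1/n.
Check w = 16/7: the terms alternate in sign and decrease monotonically to 0 in absolute value (size ~ c/n), so the alternating series test gives convergence.

[16/7, 40/7)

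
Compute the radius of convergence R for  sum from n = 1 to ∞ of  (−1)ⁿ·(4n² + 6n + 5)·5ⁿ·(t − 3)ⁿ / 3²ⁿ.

Ratio test: |a_{n+1}/a_n| = [(4(n+1)² + 6(n+1) + 5)/(4n² + 6n + 5)] · 5/9 → 5/9 as n → ∞.
Hence the series converges for |t − 3| < 1/(5/9) = 9/5, so the radius of convergence is 9/5.

R = 9/5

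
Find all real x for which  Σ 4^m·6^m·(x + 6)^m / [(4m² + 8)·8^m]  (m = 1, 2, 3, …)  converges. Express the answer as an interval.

[-19/3, -17/3]

By the ratio test, |a_{m+1}/a_m| = [(4m² + 8)/(4(m+1)² + 8)] · 4·6/8 → 3.
Hence the series converges for |x + 6| < 1/(3) = 1/3, so the radius of convergence is 1/3.
Check x = -17/3: the terms are on the order of 1/m², so the series converges absolutely by comparison with the p-series (p = 2 > 1).
At x = -19/3: the series is dominated by a constant times Σ 1/m², which converges (p = 2 > 1).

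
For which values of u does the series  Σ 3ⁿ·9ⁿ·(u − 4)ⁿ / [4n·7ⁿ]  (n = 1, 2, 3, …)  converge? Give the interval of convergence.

Apply the ratio test: |a_{n+1}| / |a_n| = [4n/4(n+1)] · 3·9/7, which tends to 27/7 as n → ∞.
Thus R = 1/(27/7) = 7/27.
When u = 115/27, comparison with the harmonic series Σ 1/n shows the series diverges.
At u = 101/27: convergence follows from the alternating series test (terms decrease monotonically to 0).

[101/27, 115/27)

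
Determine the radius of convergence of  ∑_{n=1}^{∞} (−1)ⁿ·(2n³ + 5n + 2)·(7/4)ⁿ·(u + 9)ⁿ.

R = 4/7

Apply the ratio test: |a_{n+1}| / |a_n| = [(2(n+1)³ + 5(n+1) + 2)/(2n³ + 5n + 2)] · 7/4, which tends to 7/4 as n → ∞.
Convergence for |u + 9| · 7/4 < 1, i.e. |u + 9| < 4/7. So R = 4/7.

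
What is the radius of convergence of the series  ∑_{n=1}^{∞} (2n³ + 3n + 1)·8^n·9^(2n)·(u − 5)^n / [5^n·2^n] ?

R = 5/324

The ratio of consecutive coefficients is [(2(n+1)³ + 3(n+1) + 1)/(2n³ + 3n + 1)] · 8·81/(5·2) → 324/5.
The series converges when 324/5 · |u − 5| < 1, giving R = 5/324.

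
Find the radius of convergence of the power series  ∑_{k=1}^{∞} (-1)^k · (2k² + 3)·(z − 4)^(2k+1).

R = 1

By the ratio test, |a_{k+1}/a_k| = (2(k+1)² + 3)/(2k² + 3) → 1.
Writing y = (z − 4)², the series in y has radius 1, so |z − 4| < √(1) = 1 and R = 1.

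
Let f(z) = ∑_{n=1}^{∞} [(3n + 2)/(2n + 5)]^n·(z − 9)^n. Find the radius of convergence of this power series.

R = 2/3

By the Cauchy root test, |a_n|^(1/n) = (3n + 2)/(2n + 5) → 3/2.
Hence the series converges for |z − 9| < 1/(3/2) = 2/3, so the radius of convergence is 2/3.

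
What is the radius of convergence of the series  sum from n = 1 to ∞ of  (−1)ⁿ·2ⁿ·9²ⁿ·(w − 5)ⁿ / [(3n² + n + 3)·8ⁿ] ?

R = 4/81

Ratio test: |a_{n+1}/a_n| = [(3n² + n + 3)/(3(n+1)² + (n+1) + 3)] · 2·81/8 → 81/4 as n → ∞.
The series converges when 81/4 · |w − 5| < 1, giving R = 4/81.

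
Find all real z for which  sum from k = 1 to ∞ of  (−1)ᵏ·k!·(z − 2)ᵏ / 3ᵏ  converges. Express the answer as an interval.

{2}

Ratio test: |a_{k+1}/a_k| = (k+1) · 1/3 → ∞ as k → ∞.
The terms grow without bound for any (z − 2) ≠ 0, so R = 0 (convergence only at z = 2).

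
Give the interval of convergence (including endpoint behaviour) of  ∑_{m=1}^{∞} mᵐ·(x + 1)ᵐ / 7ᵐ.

{-1}

Root test: |a_m|^(1/m) = m/7 → ∞.
The root grows without bound, so R = 0 (convergence only at x = -1).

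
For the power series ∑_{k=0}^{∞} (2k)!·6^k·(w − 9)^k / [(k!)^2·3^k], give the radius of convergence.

The ratio of consecutive coefficients is (2k+1)·(2k+2)/(k+1)² · 6/3 → 8.
Thus R = 1/(8) = 1/8.

R = 1/8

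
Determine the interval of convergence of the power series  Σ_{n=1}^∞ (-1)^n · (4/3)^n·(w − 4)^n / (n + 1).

(13/4, 19/4]

Ratio test: |a_{n+1}/a_n| = [(n + 1)/((n+1) + 1)] · 4/3 → 4/3 as n → ∞.
Hence the series converges for |w − 4| < 1/(4/3) = 3/4, so the radius of convergence is 3/4.
At w = 19/4: convergence follows from the alternating series test (terms decrease monotonically to 0).
Check w = 13/4: comparison with the harmonic series Σ 1/n shows the series diverges.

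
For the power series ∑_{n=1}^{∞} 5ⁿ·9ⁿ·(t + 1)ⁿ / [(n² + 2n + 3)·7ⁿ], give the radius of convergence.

R = 7/45

Ratio test: |a_{n+1}/a_n| = [(n² + 2n + 3)/((n+1)² + 2(n+1) + 3)] · 5·9/7 → 45/7 as n → ∞.
Hence the series converges for |t + 1| < 1/(45/7) = 7/45, so the radius of convergence is 7/45.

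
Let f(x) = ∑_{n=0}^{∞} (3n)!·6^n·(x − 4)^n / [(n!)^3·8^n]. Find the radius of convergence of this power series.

The ratio of consecutive coefficients is (3n+1)·(3n+2)·(3n+3)/(n+1)³ · 6/8 → 81/4.
Hence the series converges for |x − 4| < 1/(81/4) = 4/81, so the radius of convergence is 4/81.

R = 4/81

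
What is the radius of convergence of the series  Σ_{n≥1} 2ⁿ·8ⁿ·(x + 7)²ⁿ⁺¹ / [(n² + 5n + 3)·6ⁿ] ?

R = √6/4

Apply the ratio test: |a_{n+1}| / |a_n| = [(n² + 5n + 3)/((n+1)² + 5(n+1) + 3)] · 2·8/6, which tends to 8/3 as n → ∞.
Writing y = (x + 7)², the series in y has radius 3/8, so |x + 7| < √(3/8) and R = √6/4.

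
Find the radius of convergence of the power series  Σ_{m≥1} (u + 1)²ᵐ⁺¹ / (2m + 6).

By the ratio test, |a_{m+1}/a_m| = (2m + 6)/(2(m+1) + 6) → 1.
Writing y = (u + 1)², the series in y has radius 1, so |u + 1| < √(1) = 1 and R = 1.

R = 1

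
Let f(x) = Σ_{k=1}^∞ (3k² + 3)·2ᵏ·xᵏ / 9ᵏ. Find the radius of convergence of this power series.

The ratio of consecutive coefficients is [(3(k+1)² + 3)/(3k² + 3)] · 2/9 → 2/9.
The series converges when 2/9 · |x| < 1, giving R = 9/2.

R = 9/2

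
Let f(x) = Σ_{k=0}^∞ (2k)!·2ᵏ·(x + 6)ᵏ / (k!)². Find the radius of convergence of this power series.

R = 1/8

Apply the ratio test: |a_{k+1}| / |a_k| = (2k+1)·(2k+2)/(k+1)² · 2, which tends to 8 as k → ∞.
Convergence for |x + 6| · 8 < 1, i.e. |x + 6| < 1/8. So R = 1/8.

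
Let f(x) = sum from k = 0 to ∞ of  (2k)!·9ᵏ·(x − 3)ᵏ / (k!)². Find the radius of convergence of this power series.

The ratio of consecutive coefficients is (2k+1)·(2k+2)/(k+1)² · 9 → 36.
Thus R = 1/(36) = 1/36.

R = 1/36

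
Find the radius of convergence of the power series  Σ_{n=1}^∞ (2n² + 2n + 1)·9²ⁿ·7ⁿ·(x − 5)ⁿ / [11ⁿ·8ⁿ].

By the ratio test, |a_{n+1}/a_n| = [(2(n+1)² + 2(n+1) + 1)/(2n² + 2n + 1)] · 81·7/(11·8) → 567/88.
The series converges when 567/88 · |x − 5| < 1, giving R = 88/567.

R = 88/567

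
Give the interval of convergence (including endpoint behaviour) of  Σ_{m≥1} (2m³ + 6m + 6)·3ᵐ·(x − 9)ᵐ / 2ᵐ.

(25/3, 29/3)

By the ratio test, |a_{m+1}/a_m| = [(2(m+1)³ + 6(m+1) + 6)/(2m³ + 6m + 6)] · 3/2 → 3/2.
The series converges when 3/2 · |x − 9| < 1, giving R = 2/3.
Endpoint x = 29/3: the terms have absolute value of order m³, which does not tend to 0, so the series diverges by the divergence test.
Check x = 25/3: the m-th term does not approach 0; divergence by the term test.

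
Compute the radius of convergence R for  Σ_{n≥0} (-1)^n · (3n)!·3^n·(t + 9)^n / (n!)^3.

Ratio test: |a_{n+1}/a_n| = (3n+1)·(3n+2)·(3n+3)/(n+1)³ · 3 → 81 as n → ∞.
Hence the series converges for |t + 9| < 1/(81) = 1/81, so the radius of convergence is 1/81.

R = 1/81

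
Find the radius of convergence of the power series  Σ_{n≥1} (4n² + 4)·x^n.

R = 1

Apply the ratio test: |a_{n+1}| / |a_n| = (4(n+1)² + 4)/(4n² + 4), which tends to 1 as n → ∞.
Hence R = 1.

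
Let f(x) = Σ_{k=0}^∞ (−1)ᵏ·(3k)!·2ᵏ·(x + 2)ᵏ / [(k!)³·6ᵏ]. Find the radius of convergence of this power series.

Ratio test: |a_{k+1}/a_k| = (3k+1)·(3k+2)·(3k+3)/(k+1)³ · 2/6 → 9 as k → ∞.
Thus R = 1/(9) = 1/9.

R = 1/9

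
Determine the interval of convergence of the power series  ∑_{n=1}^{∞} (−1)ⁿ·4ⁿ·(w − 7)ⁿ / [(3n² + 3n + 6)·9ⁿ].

By the ratio test, |a_{n+1}/a_n| = [(3n² + 3n + 6)/(3(n+1)² + 3(n+1) + 6)] · 4/9 → 4/9.
Convergence for |w − 7| · 4/9 < 1, i.e. |w − 7| < 9/4. So R = 9/4.
Endpoint w = 37/4: absolute convergence follows by limit comparison with Σ 1/n².
Endpoint w = 19/4: the series is dominated by a constant times Σ 1/n², which converges (p = 2 > 1).

[19/4, 37/4]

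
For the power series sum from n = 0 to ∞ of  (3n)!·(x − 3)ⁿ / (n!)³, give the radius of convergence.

The ratio of consecutive coefficients is (3n+1)·(3n+2)·(3n+3)/(n+1)³ → 27.
Convergence for |x − 3| · 27 < 1, i.e. |x − 3| < 1/27. So R = 1/27.

R = 1/27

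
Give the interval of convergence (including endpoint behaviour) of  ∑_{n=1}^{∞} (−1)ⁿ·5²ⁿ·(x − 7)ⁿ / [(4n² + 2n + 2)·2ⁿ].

The ratio of consecutive coefficients is [(4n² + 2n + 2)/(4(n+1)² + 2(n+1) + 2)] · 25/2 → 25/2.
Thus R = 1/(25/2) = 2/25.
Check x = 177/25: absolute convergence follows by limit comparison with Σ 1/n².
When x = 173/25, the series is dominated by a constant times Σ 1/n², which converges (p = 2 > 1).

[173/25, 177/25]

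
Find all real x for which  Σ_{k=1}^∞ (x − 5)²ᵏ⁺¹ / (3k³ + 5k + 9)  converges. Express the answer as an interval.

[4, 6]

Ratio test: |a_{k+1}/a_k| = (3k³ + 5k + 9)/(3(k+1)³ + 5(k+1) + 9) → 1 as k → ∞.
Writing y = (x − 5)², the series in y has radius 1, so |x − 5| < √(1) = 1 and R = 1.
Endpoint x = 6: the series is dominated by a constant times Σ 1/k³, which converges (p = 3 > 1).
When x = 4, the series is dominated by a constant times Σ 1/k³, which converges (p = 3 > 1).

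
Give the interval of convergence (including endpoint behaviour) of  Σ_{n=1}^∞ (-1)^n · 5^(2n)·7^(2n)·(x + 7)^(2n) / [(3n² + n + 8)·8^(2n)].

By the ratio test, |a_{n+1}/a_n| = [(3n² + n + 8)/(3(n+1)² + (n+1) + 8)] · 25·49/64 → 1225/64.
Successive powers of (x + 7) differ by 2, so the series converges when |x + 7|² · 1225/64 < 1, i.e. |x + 7| < √(64/1225) = 8/35. So R = 8/35.
Check x = -237/35: the terms are on the order of 1/n², so the series converges absolutely by comparison with the p-series (p = 2 > 1).
Check x = -253/35: the series is dominated by a constant times Σ 1/n², which converges (p = 2 > 1).

[-253/35, -237/35]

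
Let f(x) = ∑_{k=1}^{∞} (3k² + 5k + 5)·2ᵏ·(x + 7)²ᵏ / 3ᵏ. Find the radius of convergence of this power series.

R = √6/2

Ratio test: |a_{k+1}/a_k| = [(3(k+1)² + 5(k+1) + 5)/(3k² + 5k + 5)] · 2/3 → 2/3 as k → ∞.
Since the exponent of (x + 7) increases by 2 each term, convergence requires |x + 7|² < 3/2, hence R = √6/2.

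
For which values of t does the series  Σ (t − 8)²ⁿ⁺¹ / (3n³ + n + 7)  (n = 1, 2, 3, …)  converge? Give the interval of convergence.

[7, 9]

Ratio test: |a_{n+1}/a_n| = (3n³ + n + 7)/(3(n+1)³ + (n+1) + 7) → 1 as n → ∞.
Writing y = (t − 8)², the series in y has radius 1, so |t − 8| < √(1) = 1 and R = 1.
When t = 9, the terms are on the order of 1/n³, so the series converges absolutely by comparison with the p-series (p = 3 > 1).
Endpoint t = 7: absolute convergence follows by limit comparison with Σ 1/n³.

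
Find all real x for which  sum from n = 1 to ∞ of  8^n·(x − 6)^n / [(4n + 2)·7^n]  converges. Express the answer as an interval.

Apply the ratio test: |a_{n+1}| / |a_n| = [(4n + 2)/(4(n+1) + 2)] · 8/7, which tends to 8/7 as n → ∞.
The series converges when 8/7 · |x − 6| < 1, giving R = 7/8.
Check x = 55/8: comparison with the harmonic series Σ 1/n shows the series diverges.
When x = 41/8, an alternating series whose terms decrease to 0 in absolute value, so it converges by the Leibniz criterion.

[41/8, 55/8)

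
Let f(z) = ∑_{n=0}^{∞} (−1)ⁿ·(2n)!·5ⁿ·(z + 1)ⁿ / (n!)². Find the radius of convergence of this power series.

Apply the ratio test: |a_{n+1}| / |a_n| = (2n+1)·(2n+2)/(n+1)² · 5, which tends to 20 as n → ∞.
Convergence for |z + 1| · 20 < 1, i.e. |z + 1| < 1/20. So R = 1/20.

R = 1/20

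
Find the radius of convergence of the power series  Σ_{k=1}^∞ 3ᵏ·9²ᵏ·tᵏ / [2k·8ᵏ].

Apply the ratio test: |a_{k+1}| / |a_k| = [2k/2(k+1)] · 3·81/8, which tends to 243/8 as k → ∞.
Thus R = 1/(243/8) = 8/243.

R = 8/243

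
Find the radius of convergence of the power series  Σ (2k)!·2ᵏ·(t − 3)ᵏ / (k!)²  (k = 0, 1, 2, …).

By the ratio test, |a_{k+1}/a_k| = (2k+1)·(2k+2)/(k+1)² · 2 → 8.
The series converges when 8 · |t − 3| < 1, giving R = 1/8.

R = 1/8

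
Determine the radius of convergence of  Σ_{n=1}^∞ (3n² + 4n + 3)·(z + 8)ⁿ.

R = 1

Apply the ratio test: |a_{n+1}| / |a_n| = (3(n+1)² + 4(n+1) + 3)/(3n² + 4n + 3), which tends to 1 as n → ∞.
So the series converges when |z + 8| < 1 and diverges when |z + 8| > 1; R = 1.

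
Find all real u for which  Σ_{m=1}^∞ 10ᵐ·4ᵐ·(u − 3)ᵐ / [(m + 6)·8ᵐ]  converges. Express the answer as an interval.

Ratio test: |a_{m+1}/a_m| = [(m + 6)/((m+1) + 6)] · 10·4/8 → 5 as m → ∞.
Thus R = 1/(5) = 1/5.
Check u = 16/5: the terms are asymptotic to a nonzero constant times 1/m, so the series diverges by limit comparison with Σ 1/m.
At u = 14/5: the terms alternate in sign and decrease monotonically to 0 in absolute value (size ~ c/m), so the alternating series test gives convergence.

[14/5, 16/5)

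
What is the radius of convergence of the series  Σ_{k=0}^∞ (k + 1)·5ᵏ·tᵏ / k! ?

The ratio of consecutive coefficients is ((k+1) + 1)/(k + 1) · 5 · 1/(k+1) → 0.
The ratio tends to 0 regardless of t, hence R = ∞.

R = ∞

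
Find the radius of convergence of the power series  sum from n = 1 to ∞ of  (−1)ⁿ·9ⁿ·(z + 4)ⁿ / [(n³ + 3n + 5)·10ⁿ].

R = 10/9

Apply the ratio test: |a_{n+1}| / |a_n| = [(n³ + 3n + 5)/((n+1)³ + 3(n+1) + 5)] · 9/10, which tends to 9/10 as n → ∞.
Hence the series converges for |z + 4| < 1/(9/10) = 10/9, so the radius of convergence is 10/9.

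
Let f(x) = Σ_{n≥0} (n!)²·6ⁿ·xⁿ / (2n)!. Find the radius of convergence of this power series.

R = 2/3

Ratio test: |a_{n+1}/a_n| = (n+1)²/[(2n+1)·(2n+2)] · 6 → 3/2 as n → ∞.
The series converges when 3/2 · |x| < 1, giving R = 2/3.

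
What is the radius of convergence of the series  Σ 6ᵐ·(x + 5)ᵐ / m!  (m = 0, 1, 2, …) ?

The ratio of consecutive coefficients is 6 · 1/(m+1) → 0.
The limit is 0, so the series converges for all x; R = ∞.

R = ∞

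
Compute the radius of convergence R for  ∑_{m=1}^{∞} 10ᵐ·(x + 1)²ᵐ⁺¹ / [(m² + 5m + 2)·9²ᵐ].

R = 9√10/10

By the ratio test, |a_{m+1}/a_m| = [(m² + 5m + 2)/((m+1)² + 5(m+1) + 2)] · 10/81 → 10/81.
Successive powers of (x + 1) differ by 2, so the series converges when |x + 1|² · 10/81 < 1, i.e. |x + 1| < √(81/10). So R = 9√10/10.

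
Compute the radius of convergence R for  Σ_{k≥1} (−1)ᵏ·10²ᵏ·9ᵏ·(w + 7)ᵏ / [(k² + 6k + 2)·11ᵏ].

By the ratio test, |a_{k+1}/a_k| = [(k² + 6k + 2)/((k+1)² + 6(k+1) + 2)] · 100·9/11 → 900/11.
Thus R = 1/(900/11) = 11/900.

R = 11/900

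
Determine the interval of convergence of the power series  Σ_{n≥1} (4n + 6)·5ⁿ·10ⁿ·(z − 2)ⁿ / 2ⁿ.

Apply the ratio test: |a_{n+1}| / |a_n| = [(4(n+1) + 6)/(4n + 6)] · 5·10/2, which tends to 25 as n → ∞.
Thus R = 1/(25) = 1/25.
Endpoint z = 51/25: the terms have absolute value of order n, which does not tend to 0, so the series diverges by the divergence test.
Check z = 49/25: the terms have absolute value of order n, which does not tend to 0, so the series diverges by the divergence test.

(49/25, 51/25)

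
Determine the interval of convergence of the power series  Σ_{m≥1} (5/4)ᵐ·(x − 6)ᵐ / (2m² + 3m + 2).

The ratio of consecutive coefficients is [(2m² + 3m + 2)/(2(m+1)² + 3(m+1) + 2)] · 5/4 → 5/4.
The series converges when 5/4 · |x − 6| < 1, giving R = 4/5.
When x = 34/5, absolute convergence follows by limit comparison with Σ 1/m².
Check x = 26/5: the series is dominated by a constant times Σ 1/m², which converges (p = 2 > 1).

[26/5, 34/5]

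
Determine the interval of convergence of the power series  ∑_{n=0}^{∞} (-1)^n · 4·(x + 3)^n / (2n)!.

Ratio test: |a_{n+1}/a_n| = 4/4 · 1/[(2n+1)·(2n+2)] → 0 as n → ∞.
The limit is 0, so the series converges for all x; R = ∞.

(−∞, ∞)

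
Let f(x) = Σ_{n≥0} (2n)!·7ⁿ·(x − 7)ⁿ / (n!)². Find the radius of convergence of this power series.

Ratio test: |a_{n+1}/a_n| = (2n+1)·(2n+2)/(n+1)² · 7 → 28 as n → ∞.
Convergence for |x − 7| · 28 < 1, i.e. |x − 7| < 1/28. So R = 1/28.

R = 1/28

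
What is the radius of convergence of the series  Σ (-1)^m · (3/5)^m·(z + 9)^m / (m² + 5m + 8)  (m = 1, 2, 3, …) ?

Apply the ratio test: |a_{m+1}| / |a_m| = [(m² + 5m + 8)/((m+1)² + 5(m+1) + 8)] · 3/5, which tends to 3/5 as m → ∞.
The series converges when 3/5 · |z + 9| < 1, giving R = 5/3.

R = 5/3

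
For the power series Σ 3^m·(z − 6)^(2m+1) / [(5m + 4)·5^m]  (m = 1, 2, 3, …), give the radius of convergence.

By the ratio test, |a_{m+1}/a_m| = [(5m + 4)/(5(m+1) + 4)] · 3/5 → 3/5.
Since the exponent of (z − 6) increases by 2 each term, convergence requires |z − 6|² < 5/3, hence R = √15/3.

R = √15/3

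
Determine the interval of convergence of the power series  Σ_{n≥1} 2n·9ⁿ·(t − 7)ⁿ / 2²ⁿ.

By the ratio test, |a_{n+1}/a_n| = [2(n+1)/2n] · 9/4 → 9/4.
Convergence for |t − 7| · 9/4 < 1, i.e. |t − 7| < 4/9. So R = 4/9.
When t = 67/9, the terms have absolute value of order n, which does not tend to 0, so the series diverges by the divergence test.
Endpoint t = 59/9: the n-th term does not approach 0; divergence by the term test.

(59/9, 67/9)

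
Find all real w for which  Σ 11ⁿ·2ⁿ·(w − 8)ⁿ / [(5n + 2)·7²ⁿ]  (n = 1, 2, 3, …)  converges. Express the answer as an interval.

Ratio test: |a_{n+1}/a_n| = [(5n + 2)/(5(n+1) + 2)] · 11·2/49 → 22/49 as n → ∞.
Thus R = 1/(22/49) = 49/22.
When w = 225/22, the terms behave like c/n; limit comparison with the harmonic series gives divergence.
Endpoint w = 127/22: an alternating series whose terms decrease to 0 in absolute value, so it converges by the Leibniz criterion.

[127/22, 225/22)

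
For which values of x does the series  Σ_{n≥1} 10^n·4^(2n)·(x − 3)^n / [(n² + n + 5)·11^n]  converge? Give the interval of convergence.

[469/160, 491/160]

Apply the ratio test: |a_{n+1}| / |a_n| = [(n² + n + 5)/((n+1)² + (n+1) + 5)] · 10·16/11, which tends to 160/11 as n → ∞.
Thus R = 1/(160/11) = 11/160.
When x = 491/160, the terms are on the order of 1/n², so the series converges absolutely by comparison with the p-series (p = 2 > 1).
Check x = 469/160: absolute convergence follows by limit comparison with Σ 1/n².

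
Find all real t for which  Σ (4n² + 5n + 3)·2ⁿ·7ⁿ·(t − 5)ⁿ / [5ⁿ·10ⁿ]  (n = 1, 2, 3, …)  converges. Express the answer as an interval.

(10/7, 60/7)

The ratio of consecutive coefficients is [(4(n+1)² + 5(n+1) + 3)/(4n² + 5n + 3)] · 2·7/(5·10) → 7/25.
Hence the series converges for |t − 5| < 1/(7/25) = 25/7, so the radius of convergence is 25/7.
Check t = 60/7: the n-th term does not approach 0; divergence by the term test.
At t = 10/7: the terms have absolute value of order n², which does not tend to 0, so the series diverges by the divergence test.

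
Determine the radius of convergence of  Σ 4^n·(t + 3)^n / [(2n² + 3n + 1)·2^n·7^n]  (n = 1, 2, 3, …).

Apply the ratio test: |a_{n+1}| / |a_n| = [(2n² + 3n + 1)/(2(n+1)² + 3(n+1) + 1)] · 4/(2·7), which tends to 2/7 as n → ∞.
Convergence for |t + 3| · 2/7 < 1, i.e. |t + 3| < 7/2. So R = 7/2.

R = 7/2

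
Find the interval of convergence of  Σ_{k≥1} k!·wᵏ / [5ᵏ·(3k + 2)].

The ratio of consecutive coefficients is (k+1) · 1/5 · (3k + 2)/(3(k+1) + 2) → ∞.
The terms grow without bound for any w ≠ 0, so R = 0 (convergence only at w = 0).

{0}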